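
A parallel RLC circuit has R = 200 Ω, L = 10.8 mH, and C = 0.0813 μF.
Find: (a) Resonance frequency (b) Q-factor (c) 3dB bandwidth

Step 1 — Resonance: ω₀ = 1/√(LC) = 1/√(0.0108·8.13e-08) = 3.375e+04 rad/s.
Step 2 — f₀ = ω₀/(2π) = 5371 Hz.
Step 3 — Parallel Q: Q = R/(ω₀L) = 200/(3.375e+04·0.0108) = 0.5487.
Step 4 — Bandwidth: Δω = ω₀/Q = 6.15e+04 rad/s; BW = Δω/(2π) = 9788 Hz.

(a) f₀ = 5371 Hz  (b) Q = 0.5487  (c) BW = 9788 Hz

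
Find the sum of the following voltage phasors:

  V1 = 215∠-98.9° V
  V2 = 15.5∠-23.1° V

Step 1 — Convert each phasor to rectangular form:
  V1 = 215·(cos(-98.9°) + j·sin(-98.9°)) = -33.26 - j212.4 V
  V2 = 15.5·(cos(-23.1°) + j·sin(-23.1°)) = 14.26 - j6.081 V
Step 2 — Sum components: V_total = -19.01 - j218.5 V.
Step 3 — Convert to polar: |V_total| = 219.3 V, ∠V_total = -95.0°.

V_total = 219.3∠-95.0° V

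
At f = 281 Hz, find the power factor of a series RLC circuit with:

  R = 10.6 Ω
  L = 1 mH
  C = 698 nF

Step 1 — Angular frequency: ω = 2π·f = 2π·281 = 1766 rad/s.
Step 2 — Component impedances:
  R: Z = R = 10.6 Ω
  L: Z = jωL = j·1766·0.001 = 0 + j1.766 Ω
  C: Z = 1/(jωC) = -j/(ω·C) = 0 - j811.4 Ω
Step 3 — Series combination: Z_total = R + L + C = 10.6 - j809.7 Ω = 809.7∠-89.2° Ω.
Step 4 — Power factor: PF = cos(φ) = Re(Z)/|Z| = 10.6/809.7 = 0.01309.
Step 5 — Type: Im(Z) = -809.7 ⇒ leading (phase φ = -89.2°).

PF = 0.01309 (leading, φ = -89.2°)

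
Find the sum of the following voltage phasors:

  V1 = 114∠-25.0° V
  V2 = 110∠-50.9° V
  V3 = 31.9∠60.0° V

Step 1 — Convert each phasor to rectangular form:
  V1 = 114·(cos(-25.0°) + j·sin(-25.0°)) = 103.3 - j48.18 V
  V2 = 110·(cos(-50.9°) + j·sin(-50.9°)) = 69.37 - j85.37 V
  V3 = 31.9·(cos(60.0°) + j·sin(60.0°)) = 15.95 + j27.63 V
Step 2 — Sum components: V_total = 188.6 - j105.9 V.
Step 3 — Convert to polar: |V_total| = 216.3 V, ∠V_total = -29.3°.

V_total = 216.3∠-29.3° V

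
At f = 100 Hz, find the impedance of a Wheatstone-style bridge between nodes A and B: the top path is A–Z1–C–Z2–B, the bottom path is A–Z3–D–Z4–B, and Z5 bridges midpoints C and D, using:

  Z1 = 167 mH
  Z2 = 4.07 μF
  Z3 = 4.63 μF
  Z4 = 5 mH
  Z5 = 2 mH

Step 1 — Angular frequency: ω = 2π·f = 2π·100 = 628.3 rad/s.
Step 2 — Component impedances:
  Z1: Z = jωL = j·628.3·0.167 = 0 + j104.9 Ω
  Z2: Z = 1/(jωC) = -j/(ω·C) = 0 - j391 Ω
  Z3: Z = 1/(jωC) = -j/(ω·C) = 0 - j343.7 Ω
  Z4: Z = jωL = j·628.3·0.005 = 0 + j3.142 Ω
  Z5: Z = jωL = j·628.3·0.002 = 0 + j1.257 Ω
Step 3 — Bridge requires nodal analysis (the Z5 bridge couples midpoints C and D, so the two paths cannot be reduced to a simple series/parallel combination). Setting node B to ground and injecting 1 A at node A, the 3-node admittance system at A, C, D solves to V_A = Z_AB = 0 + j156.9 Ω = 156.9∠90.0° Ω.

Z = 0 + j156.9 Ω = 156.9∠90.0° Ω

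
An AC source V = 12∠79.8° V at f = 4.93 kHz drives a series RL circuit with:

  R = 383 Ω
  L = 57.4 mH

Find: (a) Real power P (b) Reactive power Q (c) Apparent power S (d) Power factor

Step 1 — Angular frequency: ω = 2π·f = 2π·4930 = 3.098e+04 rad/s.
Step 2 — Component impedances:
  R: Z = R = 383 Ω
  L: Z = jωL = j·3.098e+04·0.0574 = 0 + j1778 Ω
Step 3 — Series combination: Z_total = R + L = 383 + j1778 Ω = 1819∠77.8° Ω.
Step 4 — Source phasor: V = 12∠79.8° V = 2.125 + j11.81 V.
Step 5 — Current: I = V / Z = 0.006594 + j0.0002252 A = 0.006598∠2.0° A.
Step 6 — Complex power: S = V·I* = 0.01667 + j0.0774 VA.
Step 7 — Real power: P = Re(S) = 0.01667 W.
Step 8 — Reactive power: Q = Im(S) = 0.0774 VAR.
Step 9 — Apparent power: |S| = 0.07917 VA.
Step 10 — Power factor: PF = P/|S| = 0.2106 (lagging).

(a) P = 0.01667 W  (b) Q = 0.0774 VAR  (c) S = 0.07917 VA  (d) PF = 0.2106 (lagging)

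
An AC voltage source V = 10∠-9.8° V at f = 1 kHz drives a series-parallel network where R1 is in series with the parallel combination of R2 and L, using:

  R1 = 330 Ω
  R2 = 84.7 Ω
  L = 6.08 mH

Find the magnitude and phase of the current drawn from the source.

Step 1 — Angular frequency: ω = 2π·f = 2π·1000 = 6283 rad/s.
Step 2 — Component impedances:
  R1: Z = R = 330 Ω
  R2: Z = R = 84.7 Ω
  L: Z = jωL = j·6283·0.00608 = 0 + j38.2 Ω
Step 3 — Parallel branch: R2 || L = 1/(1/R2 + 1/L) = 14.32 + j31.74 Ω.
Step 4 — Series with R1: Z_total = R1 + (R2 || L) = 344.3 + j31.74 Ω = 345.8∠5.3° Ω.
Step 5 — Source phasor: V = 10∠-9.8° V = 9.854 - j1.702 V.
Step 6 — Ohm's law: I = V / Z_total = (9.854 - j1.702) / (344.3 + j31.74) = 0.02793 - j0.007518 A.
Step 7 — Convert to polar: |I| = 0.02892 A, ∠I = -15.1°.

I = 0.02892∠-15.1° A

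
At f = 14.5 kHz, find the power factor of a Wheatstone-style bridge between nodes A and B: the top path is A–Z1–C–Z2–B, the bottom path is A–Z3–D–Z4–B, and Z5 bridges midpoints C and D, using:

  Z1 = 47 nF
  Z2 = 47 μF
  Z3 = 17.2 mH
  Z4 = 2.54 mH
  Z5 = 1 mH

Step 1 — Angular frequency: ω = 2π·f = 2π·1.45e+04 = 9.111e+04 rad/s.
Step 2 — Component impedances:
  Z1: Z = 1/(jωC) = -j/(ω·C) = 0 - j233.5 Ω
  Z2: Z = 1/(jωC) = -j/(ω·C) = 0 - j0.2335 Ω
  Z3: Z = jωL = j·9.111e+04·0.0172 = 0 + j1567 Ω
  Z4: Z = jωL = j·9.111e+04·0.00254 = 0 + j231.4 Ω
  Z5: Z = jωL = j·9.111e+04·0.001 = 0 + j91.11 Ω
Step 3 — Bridge requires nodal analysis (the Z5 bridge couples midpoints C and D, so the two paths cannot be reduced to a simple series/parallel combination). Setting node B to ground and injecting 1 A at node A, the 3-node admittance system at A, C, D solves to V_A = Z_AB = 0 - j272.8 Ω = 272.8∠-90.0° Ω.
Step 4 — Power factor: PF = cos(φ) = Re(Z)/|Z| = -0/272.8 = -0.
Step 5 — Type: Im(Z) = -272.8 ⇒ leading (phase φ = -90.0°).

PF = -0 (leading, φ = -90.0°)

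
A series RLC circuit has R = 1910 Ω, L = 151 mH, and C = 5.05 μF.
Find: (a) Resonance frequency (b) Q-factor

Step 1 — Resonance condition Im(Z)=0 gives ω₀ = 1/√(LC).
Step 2 — ω₀ = 1/√(0.151·5.05e-06) = 1145 rad/s.
Step 3 — f₀ = ω₀/(2π) = 182.3 Hz.
Step 4 — Series Q: Q = ω₀L/R = 1145·0.151/1910 = 0.09053.

(a) f₀ = 182.3 Hz  (b) Q = 0.09053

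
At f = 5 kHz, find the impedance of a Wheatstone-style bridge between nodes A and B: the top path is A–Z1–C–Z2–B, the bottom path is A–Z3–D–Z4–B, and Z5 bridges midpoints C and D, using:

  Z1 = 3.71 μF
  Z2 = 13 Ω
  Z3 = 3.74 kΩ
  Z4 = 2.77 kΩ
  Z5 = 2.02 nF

Step 1 — Angular frequency: ω = 2π·f = 2π·5000 = 3.142e+04 rad/s.
Step 2 — Component impedances:
  Z1: Z = 1/(jωC) = -j/(ω·C) = 0 - j8.58 Ω
  Z2: Z = R = 13 Ω
  Z3: Z = R = 3740 Ω
  Z4: Z = R = 2770 Ω
  Z5: Z = 1/(jωC) = -j/(ω·C) = 0 - j1.576e+04 Ω
Step 3 — Bridge requires nodal analysis (the Z5 bridge couples midpoints C and D, so the two paths cannot be reduced to a simple series/parallel combination). Setting node B to ground and injecting 1 A at node A, the 3-node admittance system at A, C, D solves to V_A = Z_AB = 12.99 - j8.549 Ω = 15.55∠-33.4° Ω.

Z = 12.99 - j8.549 Ω = 15.55∠-33.4° Ω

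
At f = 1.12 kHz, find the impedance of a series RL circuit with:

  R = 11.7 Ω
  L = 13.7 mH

Step 1 — Angular frequency: ω = 2π·f = 2π·1120 = 7037 rad/s.
Step 2 — Component impedances:
  R: Z = R = 11.7 Ω
  L: Z = jωL = j·7037·0.0137 = 0 + j96.41 Ω
Step 3 — Series combination: Z_total = R + L = 11.7 + j96.41 Ω = 97.12∠83.1° Ω.

Z = 11.7 + j96.41 Ω = 97.12∠83.1° Ω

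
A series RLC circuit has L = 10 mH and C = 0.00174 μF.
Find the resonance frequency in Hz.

Step 1 — Resonance condition Im(Z)=0 gives ω₀ = 1/√(LC).
Step 2 — ω₀ = 1/√(0.01·1.74e-09) = 2.397e+05 rad/s.
Step 3 — f₀ = ω₀/(2π) = 3.815e+04 Hz.

f₀ = 3.815e+04 Hz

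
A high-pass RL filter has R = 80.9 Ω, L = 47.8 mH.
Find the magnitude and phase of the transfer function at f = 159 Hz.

Step 1 — Angular frequency: ω = 2π·159 = 999 rad/s.
Step 2 — Transfer function: H(jω) = jωL/(R + jωL).
Step 3 — Numerator jωL = j·47.75; denominator R + jωL = 80.9 + j47.75.
Step 4 — H = 0.2584 + j0.4378.
Step 5 — Magnitude: |H| = 0.5083 (-5.9 dB); phase: φ = 59.4°.

|H| = 0.5083 (-5.9 dB), φ = 59.4°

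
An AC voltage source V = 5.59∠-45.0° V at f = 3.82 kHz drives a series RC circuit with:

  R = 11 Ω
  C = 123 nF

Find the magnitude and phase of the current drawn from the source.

Step 1 — Angular frequency: ω = 2π·f = 2π·3820 = 2.4e+04 rad/s.
Step 2 — Component impedances:
  R: Z = R = 11 Ω
  C: Z = 1/(jωC) = -j/(ω·C) = 0 - j338.7 Ω
Step 3 — Series combination: Z_total = R + C = 11 - j338.7 Ω = 338.9∠-88.1° Ω.
Step 4 — Source phasor: V = 5.59∠-45.0° V = 3.953 - j3.953 V.
Step 5 — Ohm's law: I = V / Z_total = (3.953 - j3.953) / (11 - j338.7) = 0.01204 + j0.01128 A.
Step 6 — Convert to polar: |I| = 0.01649 A, ∠I = 43.1°.

I = 0.01649∠43.1° A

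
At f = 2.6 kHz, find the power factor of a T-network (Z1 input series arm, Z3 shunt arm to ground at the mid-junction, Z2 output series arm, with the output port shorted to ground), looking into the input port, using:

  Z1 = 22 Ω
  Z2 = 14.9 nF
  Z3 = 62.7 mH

Step 1 — Angular frequency: ω = 2π·f = 2π·2600 = 1.634e+04 rad/s.
Step 2 — Component impedances:
  Z1: Z = R = 22 Ω
  Z2: Z = 1/(jωC) = -j/(ω·C) = 0 - j4108 Ω
  Z3: Z = jωL = j·1.634e+04·0.0627 = 0 + j1024 Ω
Step 3 — With the output port shorted to ground, the output series arm Z2 runs from the junction to ground; the shunt arm Z3 also runs from the junction to ground. They appear in parallel: Z3 || Z2 = 0 + j1364 Ω.
Step 4 — Series with input arm Z1: Z_in = Z1 + (Z3 || Z2) = 22 + j1364 Ω = 1365∠89.1° Ω.
Step 5 — Power factor: PF = cos(φ) = Re(Z)/|Z| = 22/1365 = 0.01612.
Step 6 — Type: Im(Z) = 1364 ⇒ lagging (phase φ = 89.1°).

PF = 0.01612 (lagging, φ = 89.1°)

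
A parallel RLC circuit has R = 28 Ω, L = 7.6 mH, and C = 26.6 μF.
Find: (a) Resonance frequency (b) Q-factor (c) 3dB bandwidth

Step 1 — Resonance: ω₀ = 1/√(LC) = 1/√(0.0076·2.66e-05) = 2224 rad/s.
Step 2 — f₀ = ω₀/(2π) = 354 Hz.
Step 3 — Parallel Q: Q = R/(ω₀L) = 28/(2224·0.0076) = 1.657.
Step 4 — Bandwidth: Δω = ω₀/Q = 1343 rad/s; BW = Δω/(2π) = 213.7 Hz.

(a) f₀ = 354 Hz  (b) Q = 1.657  (c) BW = 213.7 Hz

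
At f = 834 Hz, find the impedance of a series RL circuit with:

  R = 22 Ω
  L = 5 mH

Step 1 — Angular frequency: ω = 2π·f = 2π·834 = 5240 rad/s.
Step 2 — Component impedances:
  R: Z = R = 22 Ω
  L: Z = jωL = j·5240·0.005 = 0 + j26.2 Ω
Step 3 — Series combination: Z_total = R + L = 22 + j26.2 Ω = 34.21∠50.0° Ω.

Z = 22 + j26.2 Ω = 34.21∠50.0° Ω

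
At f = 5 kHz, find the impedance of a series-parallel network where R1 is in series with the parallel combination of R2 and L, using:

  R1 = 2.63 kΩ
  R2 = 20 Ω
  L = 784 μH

Step 1 — Angular frequency: ω = 2π·f = 2π·5000 = 3.142e+04 rad/s.
Step 2 — Component impedances:
  R1: Z = R = 2630 Ω
  R2: Z = R = 20 Ω
  L: Z = jωL = j·3.142e+04·0.000784 = 0 + j24.63 Ω
Step 3 — Parallel branch: R2 || L = 1/(1/R2 + 1/L) = 12.05 + j9.787 Ω.
Step 4 — Series with R1: Z_total = R1 + (R2 || L) = 2642 + j9.787 Ω = 2642∠0.2° Ω.

Z = 2642 + j9.787 Ω = 2642∠0.2° Ω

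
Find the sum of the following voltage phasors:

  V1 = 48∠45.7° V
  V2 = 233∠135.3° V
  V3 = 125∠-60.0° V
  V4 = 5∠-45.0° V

Step 1 — Convert each phasor to rectangular form:
  V1 = 48·(cos(45.7°) + j·sin(45.7°)) = 33.52 + j34.35 V
  V2 = 233·(cos(135.3°) + j·sin(135.3°)) = -165.6 + j163.9 V
  V3 = 125·(cos(-60.0°) + j·sin(-60.0°)) = 62.5 - j108.3 V
  V4 = 5·(cos(-45.0°) + j·sin(-45.0°)) = 3.536 - j3.536 V
Step 2 — Sum components: V_total = -66.06 + j86.46 V.
Step 3 — Convert to polar: |V_total| = 108.8 V, ∠V_total = 127.4°.

V_total = 108.8∠127.4° V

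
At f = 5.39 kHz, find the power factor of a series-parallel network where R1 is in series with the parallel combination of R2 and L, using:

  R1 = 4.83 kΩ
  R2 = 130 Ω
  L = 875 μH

Step 1 — Angular frequency: ω = 2π·f = 2π·5390 = 3.387e+04 rad/s.
Step 2 — Component impedances:
  R1: Z = R = 4830 Ω
  R2: Z = R = 130 Ω
  L: Z = jωL = j·3.387e+04·0.000875 = 0 + j29.63 Ω
Step 3 — Parallel branch: R2 || L = 1/(1/R2 + 1/L) = 6.421 + j28.17 Ω.
Step 4 — Series with R1: Z_total = R1 + (R2 || L) = 4836 + j28.17 Ω = 4837∠0.3° Ω.
Step 5 — Power factor: PF = cos(φ) = Re(Z)/|Z| = 4836.4/4836.5 = 1.
Step 6 — Type: Im(Z) = 28.17 ⇒ lagging (phase φ = 0.3°).

PF = 1 (lagging, φ = 0.3°)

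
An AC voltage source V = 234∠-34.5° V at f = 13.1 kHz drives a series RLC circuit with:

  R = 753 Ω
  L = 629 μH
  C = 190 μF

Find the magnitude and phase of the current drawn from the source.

Step 1 — Angular frequency: ω = 2π·f = 2π·1.31e+04 = 8.231e+04 rad/s.
Step 2 — Component impedances:
  R: Z = R = 753 Ω
  L: Z = jωL = j·8.231e+04·0.000629 = 0 + j51.77 Ω
  C: Z = 1/(jωC) = -j/(ω·C) = 0 - j0.06394 Ω
Step 3 — Series combination: Z_total = R + L + C = 753 + j51.71 Ω = 754.8∠3.9° Ω.
Step 4 — Source phasor: V = 234∠-34.5° V = 192.8 - j132.5 V.
Step 5 — Ohm's law: I = V / Z_total = (192.8 - j132.5) / (753 + j51.71) = 0.2429 - j0.1927 A.
Step 6 — Convert to polar: |I| = 0.31 A, ∠I = -38.4°.

I = 0.31∠-38.4° A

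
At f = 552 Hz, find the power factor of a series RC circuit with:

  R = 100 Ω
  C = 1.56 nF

Step 1 — Angular frequency: ω = 2π·f = 2π·552 = 3468 rad/s.
Step 2 — Component impedances:
  R: Z = R = 100 Ω
  C: Z = 1/(jωC) = -j/(ω·C) = 0 - j1.848e+05 Ω
Step 3 — Series combination: Z_total = R + C = 100 - j1.848e+05 Ω = 1.848e+05∠-90.0° Ω.
Step 4 — Power factor: PF = cos(φ) = Re(Z)/|Z| = 100/1.848e+05 = 0.0005411.
Step 5 — Type: Im(Z) = -1.848e+05 ⇒ leading (phase φ = -90.0°).

PF = 0.0005411 (leading, φ = -90.0°)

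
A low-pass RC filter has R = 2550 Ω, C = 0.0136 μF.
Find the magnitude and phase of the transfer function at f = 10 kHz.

Step 1 — Angular frequency: ω = 2π·1e+04 = 6.283e+04 rad/s.
Step 2 — Transfer function: H(jω) = 1/(1 + jωRC).
Step 3 — Denominator: 1 + jωRC = 1 + j·6.283e+04·2550·1.36e-08 = 1 + j2.179.
Step 4 — H = 0.174 - j0.3791.
Step 5 — Magnitude: |H| = 0.4171 (-7.6 dB); phase: φ = -65.3°.

|H| = 0.4171 (-7.6 dB), φ = -65.3°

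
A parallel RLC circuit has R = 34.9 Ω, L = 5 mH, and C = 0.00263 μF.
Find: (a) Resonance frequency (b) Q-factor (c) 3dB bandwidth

Step 1 — Resonance: ω₀ = 1/√(LC) = 1/√(0.005·2.63e-09) = 2.758e+05 rad/s.
Step 2 — f₀ = ω₀/(2π) = 4.389e+04 Hz.
Step 3 — Parallel Q: Q = R/(ω₀L) = 34.9/(2.758e+05·0.005) = 0.02531.
Step 4 — Bandwidth: Δω = ω₀/Q = 1.089e+07 rad/s; BW = Δω/(2π) = 1.734e+06 Hz.

(a) f₀ = 4.389e+04 Hz  (b) Q = 0.02531  (c) BW = 1.734e+06 Hz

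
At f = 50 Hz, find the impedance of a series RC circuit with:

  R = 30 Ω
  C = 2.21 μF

Step 1 — Angular frequency: ω = 2π·f = 2π·50 = 314.2 rad/s.
Step 2 — Component impedances:
  R: Z = R = 30 Ω
  C: Z = 1/(jωC) = -j/(ω·C) = 0 - j1440 Ω
Step 3 — Series combination: Z_total = R + C = 30 - j1440 Ω = 1441∠-88.8° Ω.

Z = 30 - j1440 Ω = 1441∠-88.8° Ω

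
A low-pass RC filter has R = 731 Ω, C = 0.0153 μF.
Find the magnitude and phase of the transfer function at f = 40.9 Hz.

Step 1 — Angular frequency: ω = 2π·40.9 = 257 rad/s.
Step 2 — Transfer function: H(jω) = 1/(1 + jωRC).
Step 3 — Denominator: 1 + jωRC = 1 + j·257·731·1.53e-08 = 1 + j0.002874.
Step 4 — H = 1 - j0.002874.
Step 5 — Magnitude: |H| = 1 (-0.0 dB); phase: φ = -0.2°.

|H| = 1 (-0.0 dB), φ = -0.2°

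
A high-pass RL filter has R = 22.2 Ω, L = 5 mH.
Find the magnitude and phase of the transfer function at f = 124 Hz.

Step 1 — Angular frequency: ω = 2π·124 = 779.1 rad/s.
Step 2 — Transfer function: H(jω) = jωL/(R + jωL).
Step 3 — Numerator jωL = j·3.896; denominator R + jωL = 22.2 + j3.896.
Step 4 — H = 0.02987 + j0.1702.
Step 5 — Magnitude: |H| = 0.1728 (-15.2 dB); phase: φ = 80.0°.

|H| = 0.1728 (-15.2 dB), φ = 80.0°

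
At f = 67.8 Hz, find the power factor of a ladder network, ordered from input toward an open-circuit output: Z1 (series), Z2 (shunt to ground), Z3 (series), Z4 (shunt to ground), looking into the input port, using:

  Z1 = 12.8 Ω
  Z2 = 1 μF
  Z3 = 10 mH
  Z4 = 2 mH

Step 1 — Angular frequency: ω = 2π·f = 2π·67.8 = 426 rad/s.
Step 2 — Component impedances:
  Z1: Z = R = 12.8 Ω
  Z2: Z = 1/(jωC) = -j/(ω·C) = 0 - j2347 Ω
  Z3: Z = jωL = j·426·0.01 = 0 + j4.26 Ω
  Z4: Z = jωL = j·426·0.002 = 0 + j0.852 Ω
Step 3 — Ladder network (open output): work backward from the far end, alternating series and parallel combinations. Z_in = 12.8 + j5.123 Ω = 13.79∠21.8° Ω.
Step 4 — Power factor: PF = cos(φ) = Re(Z)/|Z| = 12.8/13.787 = 0.9284.
Step 5 — Type: Im(Z) = 5.123 ⇒ lagging (phase φ = 21.8°).

PF = 0.9284 (lagging, φ = 21.8°)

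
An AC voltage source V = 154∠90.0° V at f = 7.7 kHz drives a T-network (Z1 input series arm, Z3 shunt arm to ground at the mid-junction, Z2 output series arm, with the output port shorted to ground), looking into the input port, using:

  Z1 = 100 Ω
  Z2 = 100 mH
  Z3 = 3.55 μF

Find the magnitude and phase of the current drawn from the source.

Step 1 — Angular frequency: ω = 2π·f = 2π·7700 = 4.838e+04 rad/s.
Step 2 — Component impedances:
  Z1: Z = R = 100 Ω
  Z2: Z = jωL = j·4.838e+04·0.1 = 0 + j4838 Ω
  Z3: Z = 1/(jωC) = -j/(ω·C) = 0 - j5.822 Ω
Step 3 — With the output port shorted to ground, the output series arm Z2 runs from the junction to ground; the shunt arm Z3 also runs from the junction to ground. They appear in parallel: Z3 || Z2 = 0 - j5.829 Ω.
Step 4 — Series with input arm Z1: Z_in = Z1 + (Z3 || Z2) = 100 - j5.829 Ω = 100.2∠-3.3° Ω.
Step 5 — Source phasor: V = 154∠90.0° V = 0 + j154 V.
Step 6 — Ohm's law: I = V / Z_total = (0 + j154) / (100 - j5.829) = -0.08947 + j1.535 A.
Step 7 — Convert to polar: |I| = 1.537 A, ∠I = 93.3°.

I = 1.537∠93.3° A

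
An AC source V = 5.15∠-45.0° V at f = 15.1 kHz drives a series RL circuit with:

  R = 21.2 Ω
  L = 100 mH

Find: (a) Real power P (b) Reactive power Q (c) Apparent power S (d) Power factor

Step 1 — Angular frequency: ω = 2π·f = 2π·1.51e+04 = 9.488e+04 rad/s.
Step 2 — Component impedances:
  R: Z = R = 21.2 Ω
  L: Z = jωL = j·9.488e+04·0.1 = 0 + j9488 Ω
Step 3 — Series combination: Z_total = R + L = 21.2 + j9488 Ω = 9488∠89.9° Ω.
Step 4 — Source phasor: V = 5.15∠-45.0° V = 3.642 - j3.642 V.
Step 5 — Current: I = V / Z = -0.000383 - j0.0003847 A = 0.0005428∠-134.9° A.
Step 6 — Complex power: S = V·I* = 6.246e-06 + j0.002795 VA.
Step 7 — Real power: P = Re(S) = 6.246e-06 W.
Step 8 — Reactive power: Q = Im(S) = 0.002795 VAR.
Step 9 — Apparent power: |S| = 0.002795 VA.
Step 10 — Power factor: PF = P/|S| = 0.002234 (lagging).

(a) P = 6.246e-06 W  (b) Q = 0.002795 VAR  (c) S = 0.002795 VA  (d) PF = 0.002234 (lagging)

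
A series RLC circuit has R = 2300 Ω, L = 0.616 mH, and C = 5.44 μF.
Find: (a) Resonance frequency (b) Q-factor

Step 1 — Resonance condition Im(Z)=0 gives ω₀ = 1/√(LC).
Step 2 — ω₀ = 1/√(0.000616·5.44e-06) = 1.727e+04 rad/s.
Step 3 — f₀ = ω₀/(2π) = 2749 Hz.
Step 4 — Series Q: Q = ω₀L/R = 1.727e+04·0.000616/2300 = 0.004627.

(a) f₀ = 2749 Hz  (b) Q = 0.004627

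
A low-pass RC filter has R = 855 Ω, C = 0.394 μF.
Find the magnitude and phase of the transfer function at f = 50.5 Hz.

Step 1 — Angular frequency: ω = 2π·50.5 = 317.3 rad/s.
Step 2 — Transfer function: H(jω) = 1/(1 + jωRC).
Step 3 — Denominator: 1 + jωRC = 1 + j·317.3·855·3.94e-07 = 1 + j0.1069.
Step 4 — H = 0.9887 - j0.1057.
Step 5 — Magnitude: |H| = 0.9943 (-0.0 dB); phase: φ = -6.1°.

|H| = 0.9943 (-0.0 dB), φ = -6.1°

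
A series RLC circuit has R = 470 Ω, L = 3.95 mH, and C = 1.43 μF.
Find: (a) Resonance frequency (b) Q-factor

Step 1 — Resonance condition Im(Z)=0 gives ω₀ = 1/√(LC).
Step 2 — ω₀ = 1/√(0.00395·1.43e-06) = 1.331e+04 rad/s.
Step 3 — f₀ = ω₀/(2π) = 2118 Hz.
Step 4 — Series Q: Q = ω₀L/R = 1.331e+04·0.00395/470 = 0.1118.

(a) f₀ = 2118 Hz  (b) Q = 0.1118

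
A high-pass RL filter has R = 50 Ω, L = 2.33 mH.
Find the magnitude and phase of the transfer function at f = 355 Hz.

Step 1 — Angular frequency: ω = 2π·355 = 2231 rad/s.
Step 2 — Transfer function: H(jω) = jωL/(R + jωL).
Step 3 — Numerator jωL = j·5.197; denominator R + jωL = 50 + j5.197.
Step 4 — H = 0.01069 + j0.1028.
Step 5 — Magnitude: |H| = 0.1034 (-19.7 dB); phase: φ = 84.1°.

|H| = 0.1034 (-19.7 dB), φ = 84.1°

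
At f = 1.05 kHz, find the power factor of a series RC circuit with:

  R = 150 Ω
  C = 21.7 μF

Step 1 — Angular frequency: ω = 2π·f = 2π·1050 = 6597 rad/s.
Step 2 — Component impedances:
  R: Z = R = 150 Ω
  C: Z = 1/(jωC) = -j/(ω·C) = 0 - j6.985 Ω
Step 3 — Series combination: Z_total = R + C = 150 - j6.985 Ω = 150.2∠-2.7° Ω.
Step 4 — Power factor: PF = cos(φ) = Re(Z)/|Z| = 150/150.16 = 0.9989.
Step 5 — Type: Im(Z) = -6.985 ⇒ leading (phase φ = -2.7°).

PF = 0.9989 (leading, φ = -2.7°)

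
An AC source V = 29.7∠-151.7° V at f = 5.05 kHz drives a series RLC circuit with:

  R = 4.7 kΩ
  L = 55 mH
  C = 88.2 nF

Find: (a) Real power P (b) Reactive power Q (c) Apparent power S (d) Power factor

Step 1 — Angular frequency: ω = 2π·f = 2π·5050 = 3.173e+04 rad/s.
Step 2 — Component impedances:
  R: Z = R = 4700 Ω
  L: Z = jωL = j·3.173e+04·0.055 = 0 + j1745 Ω
  C: Z = 1/(jωC) = -j/(ω·C) = 0 - j357.3 Ω
Step 3 — Series combination: Z_total = R + L + C = 4700 + j1388 Ω = 4901∠16.5° Ω.
Step 4 — Source phasor: V = 29.7∠-151.7° V = -26.15 - j14.08 V.
Step 5 — Current: I = V / Z = -0.005931 - j0.001244 A = 0.00606∠-168.2° A.
Step 6 — Complex power: S = V·I* = 0.1726 + j0.05097 VA.
Step 7 — Real power: P = Re(S) = 0.1726 W.
Step 8 — Reactive power: Q = Im(S) = 0.05097 VAR.
Step 9 — Apparent power: |S| = 0.18 VA.
Step 10 — Power factor: PF = P/|S| = 0.9591 (lagging).

(a) P = 0.1726 W  (b) Q = 0.05097 VAR  (c) S = 0.18 VA  (d) PF = 0.9591 (lagging)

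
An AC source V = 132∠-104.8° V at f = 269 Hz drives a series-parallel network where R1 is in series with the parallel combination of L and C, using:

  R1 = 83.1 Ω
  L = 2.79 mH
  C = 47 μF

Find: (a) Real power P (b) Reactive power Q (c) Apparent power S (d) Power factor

Step 1 — Angular frequency: ω = 2π·f = 2π·269 = 1690 rad/s.
Step 2 — Component impedances:
  R1: Z = R = 83.1 Ω
  L: Z = jωL = j·1690·0.00279 = 0 + j4.716 Ω
  C: Z = 1/(jωC) = -j/(ω·C) = 0 - j12.59 Ω
Step 3 — Parallel branch: L || C = 1/(1/L + 1/C) = 0 + j7.54 Ω.
Step 4 — Series with R1: Z_total = R1 + (L || C) = 83.1 + j7.54 Ω = 83.44∠5.2° Ω.
Step 5 — Source phasor: V = 132∠-104.8° V = -33.72 - j127.6 V.
Step 6 — Current: I = V / Z = -0.5407 - j1.487 A = 1.582∠-110.0° A.
Step 7 — Complex power: S = V·I* = 208 + j18.87 VA.
Step 8 — Real power: P = Re(S) = 208 W.
Step 9 — Reactive power: Q = Im(S) = 18.87 VAR.
Step 10 — Apparent power: |S| = 208.8 VA.
Step 11 — Power factor: PF = P/|S| = 0.9959 (lagging).

(a) P = 208 W  (b) Q = 18.87 VAR  (c) S = 208.8 VA  (d) PF = 0.9959 (lagging)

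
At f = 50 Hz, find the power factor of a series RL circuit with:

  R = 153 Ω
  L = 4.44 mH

Step 1 — Angular frequency: ω = 2π·f = 2π·50 = 314.2 rad/s.
Step 2 — Component impedances:
  R: Z = R = 153 Ω
  L: Z = jωL = j·314.2·0.00444 = 0 + j1.395 Ω
Step 3 — Series combination: Z_total = R + L = 153 + j1.395 Ω = 153∠0.5° Ω.
Step 4 — Power factor: PF = cos(φ) = Re(Z)/|Z| = 153/153 = 1.
Step 5 — Type: Im(Z) = 1.395 ⇒ lagging (phase φ = 0.5°).

PF = 1 (lagging, φ = 0.5°)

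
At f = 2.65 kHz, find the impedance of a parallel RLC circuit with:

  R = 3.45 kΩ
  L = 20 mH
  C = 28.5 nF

Step 1 — Angular frequency: ω = 2π·f = 2π·2650 = 1.665e+04 rad/s.
Step 2 — Component impedances:
  R: Z = R = 3450 Ω
  L: Z = jωL = j·1.665e+04·0.02 = 0 + j333 Ω
  C: Z = 1/(jωC) = -j/(ω·C) = 0 - j2107 Ω
Step 3 — Parallel combination: 1/Z_total = 1/R + 1/L + 1/C; Z_total = 44.75 + j390.4 Ω = 392.9∠83.5° Ω.

Z = 44.75 + j390.4 Ω = 392.9∠83.5° Ω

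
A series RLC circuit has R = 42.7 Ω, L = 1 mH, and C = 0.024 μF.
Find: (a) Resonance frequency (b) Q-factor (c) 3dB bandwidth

Step 1 — Resonance: ω₀ = 1/√(LC) = 1/√(0.001·2.4e-08) = 2.041e+05 rad/s.
Step 2 — f₀ = ω₀/(2π) = 3.249e+04 Hz.
Step 3 — Series Q: Q = ω₀L/R = 2.041e+05·0.001/42.7 = 4.78.
Step 4 — Bandwidth: Δω = ω₀/Q = 4.27e+04 rad/s; BW = Δω/(2π) = 6796 Hz.

(a) f₀ = 3.249e+04 Hz  (b) Q = 4.78  (c) BW = 6796 Hz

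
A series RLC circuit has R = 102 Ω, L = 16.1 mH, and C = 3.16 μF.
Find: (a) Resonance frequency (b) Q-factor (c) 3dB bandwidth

Step 1 — Resonance condition Im(Z)=0 gives ω₀ = 1/√(LC).
Step 2 — ω₀ = 1/√(0.0161·3.16e-06) = 4433 rad/s.
Step 3 — f₀ = ω₀/(2π) = 705.6 Hz.
Step 4 — Series Q: Q = ω₀L/R = 4433·0.0161/102 = 0.6998.
Step 5 — 3dB bandwidth: Δω = ω₀/Q = 6335 rad/s; BW = Δω/(2π) = 1008 Hz.

(a) f₀ = 705.6 Hz  (b) Q = 0.6998  (c) BW = 1008 Hz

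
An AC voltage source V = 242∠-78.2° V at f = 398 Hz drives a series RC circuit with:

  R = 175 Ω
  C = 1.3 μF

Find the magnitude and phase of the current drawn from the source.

Step 1 — Angular frequency: ω = 2π·f = 2π·398 = 2501 rad/s.
Step 2 — Component impedances:
  R: Z = R = 175 Ω
  C: Z = 1/(jωC) = -j/(ω·C) = 0 - j307.6 Ω
Step 3 — Series combination: Z_total = R + C = 175 - j307.6 Ω = 353.9∠-60.4° Ω.
Step 4 — Source phasor: V = 242∠-78.2° V = 49.49 - j236.9 V.
Step 5 — Ohm's law: I = V / Z_total = (49.49 - j236.9) / (175 - j307.6) = 0.6509 - j0.2094 A.
Step 6 — Convert to polar: |I| = 0.6838 A, ∠I = -17.8°.

I = 0.6838∠-17.8° A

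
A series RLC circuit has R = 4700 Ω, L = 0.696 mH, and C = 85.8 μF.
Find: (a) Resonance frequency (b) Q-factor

Step 1 — Resonance condition Im(Z)=0 gives ω₀ = 1/√(LC).
Step 2 — ω₀ = 1/√(0.000696·8.58e-05) = 4092 rad/s.
Step 3 — f₀ = ω₀/(2π) = 651.3 Hz.
Step 4 — Series Q: Q = ω₀L/R = 4092·0.000696/4700 = 0.000606.

(a) f₀ = 651.3 Hz  (b) Q = 0.000606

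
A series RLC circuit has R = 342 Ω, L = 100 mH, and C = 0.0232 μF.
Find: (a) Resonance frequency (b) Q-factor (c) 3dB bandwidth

Step 1 — Resonance condition Im(Z)=0 gives ω₀ = 1/√(LC).
Step 2 — ω₀ = 1/√(0.1·2.32e-08) = 2.076e+04 rad/s.
Step 3 — f₀ = ω₀/(2π) = 3304 Hz.
Step 4 — Series Q: Q = ω₀L/R = 2.076e+04·0.1/342 = 6.071.
Step 5 — 3dB bandwidth: Δω = ω₀/Q = 3420 rad/s; BW = Δω/(2π) = 544.3 Hz.

(a) f₀ = 3304 Hz  (b) Q = 6.071  (c) BW = 544.3 Hz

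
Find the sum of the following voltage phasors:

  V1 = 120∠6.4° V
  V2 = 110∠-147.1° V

Step 1 — Convert each phasor to rectangular form:
  V1 = 120·(cos(6.4°) + j·sin(6.4°)) = 119.3 + j13.38 V
  V2 = 110·(cos(-147.1°) + j·sin(-147.1°)) = -92.36 - j59.75 V
Step 2 — Sum components: V_total = 26.89 - j46.37 V.
Step 3 — Convert to polar: |V_total| = 53.61 V, ∠V_total = -59.9°.

V_total = 53.61∠-59.9° V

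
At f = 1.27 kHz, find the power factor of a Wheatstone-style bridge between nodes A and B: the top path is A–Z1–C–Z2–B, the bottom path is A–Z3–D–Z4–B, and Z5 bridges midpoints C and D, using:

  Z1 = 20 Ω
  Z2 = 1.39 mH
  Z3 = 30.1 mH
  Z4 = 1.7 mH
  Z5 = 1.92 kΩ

Step 1 — Angular frequency: ω = 2π·f = 2π·1270 = 7980 rad/s.
Step 2 — Component impedances:
  Z1: Z = R = 20 Ω
  Z2: Z = jωL = j·7980·0.00139 = 0 + j11.09 Ω
  Z3: Z = jωL = j·7980·0.0301 = 0 + j240.2 Ω
  Z4: Z = jωL = j·7980·0.0017 = 0 + j13.57 Ω
  Z5: Z = R = 1920 Ω
Step 3 — Bridge requires nodal analysis (the Z5 bridge couples midpoints C and D, so the two paths cannot be reduced to a simple series/parallel combination). Setting node B to ground and injecting 1 A at node A, the 3-node admittance system at A, C, D solves to V_A = Z_AB = 18.31 + j12.02 Ω = 21.9∠33.3° Ω.
Step 4 — Power factor: PF = cos(φ) = Re(Z)/|Z| = 18.3056/21.9012 = 0.8358.
Step 5 — Type: Im(Z) = 12.02 ⇒ lagging (phase φ = 33.3°).

PF = 0.8358 (lagging, φ = 33.3°)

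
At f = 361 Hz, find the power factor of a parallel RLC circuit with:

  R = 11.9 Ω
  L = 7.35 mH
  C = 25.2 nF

Step 1 — Angular frequency: ω = 2π·f = 2π·361 = 2268 rad/s.
Step 2 — Component impedances:
  R: Z = R = 11.9 Ω
  L: Z = jωL = j·2268·0.00735 = 0 + j16.67 Ω
  C: Z = 1/(jωC) = -j/(ω·C) = 0 - j1.749e+04 Ω
Step 3 — Parallel combination: 1/Z_total = 1/R + 1/L + 1/C; Z_total = 7.888 + j5.625 Ω = 9.689∠35.5° Ω.
Step 4 — Power factor: PF = cos(φ) = Re(Z)/|Z| = 7.8885/9.6888 = 0.8142.
Step 5 — Type: Im(Z) = 5.625 ⇒ lagging (phase φ = 35.5°).

PF = 0.8142 (lagging, φ = 35.5°)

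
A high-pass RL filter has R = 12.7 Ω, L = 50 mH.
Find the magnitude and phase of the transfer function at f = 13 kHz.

Step 1 — Angular frequency: ω = 2π·1.3e+04 = 8.168e+04 rad/s.
Step 2 — Transfer function: H(jω) = jωL/(R + jωL).
Step 3 — Numerator jωL = j·4084; denominator R + jωL = 12.7 + j4084.
Step 4 — H = 1 + j0.00311.
Step 5 — Magnitude: |H| = 1 (-0.0 dB); phase: φ = 0.2°.

|H| = 1 (-0.0 dB), φ = 0.2°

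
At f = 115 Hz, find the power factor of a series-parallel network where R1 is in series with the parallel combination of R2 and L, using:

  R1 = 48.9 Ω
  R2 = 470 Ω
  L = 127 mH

Step 1 — Angular frequency: ω = 2π·f = 2π·115 = 722.6 rad/s.
Step 2 — Component impedances:
  R1: Z = R = 48.9 Ω
  R2: Z = R = 470 Ω
  L: Z = jωL = j·722.6·0.127 = 0 + j91.77 Ω
Step 3 — Parallel branch: R2 || L = 1/(1/R2 + 1/L) = 17.26 + j88.4 Ω.
Step 4 — Series with R1: Z_total = R1 + (R2 || L) = 66.16 + j88.4 Ω = 110.4∠53.2° Ω.
Step 5 — Power factor: PF = cos(φ) = Re(Z)/|Z| = 66.159/110.41 = 0.5992.
Step 6 — Type: Im(Z) = 88.4 ⇒ lagging (phase φ = 53.2°).

PF = 0.5992 (lagging, φ = 53.2°)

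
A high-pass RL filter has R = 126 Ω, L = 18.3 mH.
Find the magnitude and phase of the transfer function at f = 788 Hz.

Step 1 — Angular frequency: ω = 2π·788 = 4951 rad/s.
Step 2 — Transfer function: H(jω) = jωL/(R + jωL).
Step 3 — Numerator jωL = j·90.61; denominator R + jωL = 126 + j90.61.
Step 4 — H = 0.3408 + j0.474.
Step 5 — Magnitude: |H| = 0.5838 (-4.7 dB); phase: φ = 54.3°.

|H| = 0.5838 (-4.7 dB), φ = 54.3°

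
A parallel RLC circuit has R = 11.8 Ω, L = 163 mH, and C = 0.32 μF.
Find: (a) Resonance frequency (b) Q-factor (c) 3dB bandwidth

Step 1 — Resonance: ω₀ = 1/√(LC) = 1/√(0.163·3.2e-07) = 4379 rad/s.
Step 2 — f₀ = ω₀/(2π) = 696.9 Hz.
Step 3 — Parallel Q: Q = R/(ω₀L) = 11.8/(4379·0.163) = 0.01653.
Step 4 — Bandwidth: Δω = ω₀/Q = 2.648e+05 rad/s; BW = Δω/(2π) = 4.215e+04 Hz.

(a) f₀ = 696.9 Hz  (b) Q = 0.01653  (c) BW = 4.215e+04 Hz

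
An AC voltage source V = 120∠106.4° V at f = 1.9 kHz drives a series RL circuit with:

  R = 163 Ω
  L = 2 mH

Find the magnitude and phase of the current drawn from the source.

Step 1 — Angular frequency: ω = 2π·f = 2π·1900 = 1.194e+04 rad/s.
Step 2 — Component impedances:
  R: Z = R = 163 Ω
  L: Z = jωL = j·1.194e+04·0.002 = 0 + j23.88 Ω
Step 3 — Series combination: Z_total = R + L = 163 + j23.88 Ω = 164.7∠8.3° Ω.
Step 4 — Source phasor: V = 120∠106.4° V = -33.88 + j115.1 V.
Step 5 — Ohm's law: I = V / Z_total = (-33.88 + j115.1) / (163 + j23.88) = -0.1022 + j0.7212 A.
Step 6 — Convert to polar: |I| = 0.7284 A, ∠I = 98.1°.

I = 0.7284∠98.1° A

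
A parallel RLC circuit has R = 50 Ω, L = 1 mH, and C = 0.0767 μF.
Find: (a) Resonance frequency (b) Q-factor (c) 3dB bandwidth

Step 1 — Resonance: ω₀ = 1/√(LC) = 1/√(0.001·7.67e-08) = 1.142e+05 rad/s.
Step 2 — f₀ = ω₀/(2π) = 1.817e+04 Hz.
Step 3 — Parallel Q: Q = R/(ω₀L) = 50/(1.142e+05·0.001) = 0.4379.
Step 4 — Bandwidth: Δω = ω₀/Q = 2.608e+05 rad/s; BW = Δω/(2π) = 4.15e+04 Hz.

(a) f₀ = 1.817e+04 Hz  (b) Q = 0.4379  (c) BW = 4.15e+04 Hz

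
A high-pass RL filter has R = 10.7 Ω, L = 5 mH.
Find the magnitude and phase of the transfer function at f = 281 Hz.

Step 1 — Angular frequency: ω = 2π·281 = 1766 rad/s.
Step 2 — Transfer function: H(jω) = jωL/(R + jωL).
Step 3 — Numerator jωL = j·8.828; denominator R + jωL = 10.7 + j8.828.
Step 4 — H = 0.405 + j0.4909.
Step 5 — Magnitude: |H| = 0.6364 (-3.9 dB); phase: φ = 50.5°.

|H| = 0.6364 (-3.9 dB), φ = 50.5°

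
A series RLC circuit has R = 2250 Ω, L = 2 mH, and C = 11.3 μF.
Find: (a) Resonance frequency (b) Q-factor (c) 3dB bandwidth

Step 1 — Resonance condition Im(Z)=0 gives ω₀ = 1/√(LC).
Step 2 — ω₀ = 1/√(0.002·1.13e-05) = 6652 rad/s.
Step 3 — f₀ = ω₀/(2π) = 1059 Hz.
Step 4 — Series Q: Q = ω₀L/R = 6652·0.002/2250 = 0.005913.
Step 5 — 3dB bandwidth: Δω = ω₀/Q = 1.125e+06 rad/s; BW = Δω/(2π) = 1.79e+05 Hz.

(a) f₀ = 1059 Hz  (b) Q = 0.005913  (c) BW = 1.79e+05 Hz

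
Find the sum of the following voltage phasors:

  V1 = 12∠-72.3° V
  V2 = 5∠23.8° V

Step 1 — Convert each phasor to rectangular form:
  V1 = 12·(cos(-72.3°) + j·sin(-72.3°)) = 3.648 - j11.43 V
  V2 = 5·(cos(23.8°) + j·sin(23.8°)) = 4.575 + j2.018 V
Step 2 — Sum components: V_total = 8.223 - j9.414 V.
Step 3 — Convert to polar: |V_total| = 12.5 V, ∠V_total = -48.9°.

V_total = 12.5∠-48.9° V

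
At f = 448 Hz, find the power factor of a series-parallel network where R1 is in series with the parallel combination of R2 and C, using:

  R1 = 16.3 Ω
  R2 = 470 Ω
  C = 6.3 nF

Step 1 — Angular frequency: ω = 2π·f = 2π·448 = 2815 rad/s.
Step 2 — Component impedances:
  R1: Z = R = 16.3 Ω
  R2: Z = R = 470 Ω
  C: Z = 1/(jωC) = -j/(ω·C) = 0 - j5.639e+04 Ω
Step 3 — Parallel branch: R2 || C = 1/(1/R2 + 1/C) = 470 - j3.917 Ω.
Step 4 — Series with R1: Z_total = R1 + (R2 || C) = 486.3 - j3.917 Ω = 486.3∠-0.5° Ω.
Step 5 — Power factor: PF = cos(φ) = Re(Z)/|Z| = 486.3/486.3 = 1.
Step 6 — Type: Im(Z) = -3.917 ⇒ leading (phase φ = -0.5°).

PF = 1 (leading, φ = -0.5°)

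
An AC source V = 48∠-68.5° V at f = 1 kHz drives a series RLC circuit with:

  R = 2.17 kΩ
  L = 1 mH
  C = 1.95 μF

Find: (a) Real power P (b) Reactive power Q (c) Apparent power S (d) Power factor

Step 1 — Angular frequency: ω = 2π·f = 2π·1000 = 6283 rad/s.
Step 2 — Component impedances:
  R: Z = R = 2170 Ω
  L: Z = jωL = j·6283·0.001 = 0 + j6.283 Ω
  C: Z = 1/(jωC) = -j/(ω·C) = 0 - j81.62 Ω
Step 3 — Series combination: Z_total = R + L + C = 2170 - j75.33 Ω = 2171∠-2.0° Ω.
Step 4 — Source phasor: V = 48∠-68.5° V = 17.59 - j44.66 V.
Step 5 — Current: I = V / Z = 0.008811 - j0.02027 A = 0.02211∠-66.5° A.
Step 6 — Complex power: S = V·I* = 1.06 - j0.03682 VA.
Step 7 — Real power: P = Re(S) = 1.06 W.
Step 8 — Reactive power: Q = Im(S) = -0.03682 VAR.
Step 9 — Apparent power: |S| = 1.061 VA.
Step 10 — Power factor: PF = P/|S| = 0.9994 (leading).

(a) P = 1.06 W  (b) Q = -0.03682 VAR  (c) S = 1.061 VA  (d) PF = 0.9994 (leading)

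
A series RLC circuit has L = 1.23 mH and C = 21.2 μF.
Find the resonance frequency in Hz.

Step 1 — Resonance condition Im(Z)=0 gives ω₀ = 1/√(LC).
Step 2 — ω₀ = 1/√(0.00123·2.12e-05) = 6193 rad/s.
Step 3 — f₀ = ω₀/(2π) = 985.6 Hz.

f₀ = 985.6 Hz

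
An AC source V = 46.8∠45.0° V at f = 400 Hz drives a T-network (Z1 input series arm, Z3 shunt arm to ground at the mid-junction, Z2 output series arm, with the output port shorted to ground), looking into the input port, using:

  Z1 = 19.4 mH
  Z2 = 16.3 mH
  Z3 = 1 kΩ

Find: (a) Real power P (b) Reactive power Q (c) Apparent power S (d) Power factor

Step 1 — Angular frequency: ω = 2π·f = 2π·400 = 2513 rad/s.
Step 2 — Component impedances:
  Z1: Z = jωL = j·2513·0.0194 = 0 + j48.76 Ω
  Z2: Z = jωL = j·2513·0.0163 = 0 + j40.97 Ω
  Z3: Z = R = 1000 Ω
Step 3 — With the output port shorted to ground, the output series arm Z2 runs from the junction to ground; the shunt arm Z3 also runs from the junction to ground. They appear in parallel: Z3 || Z2 = 1.675 + j40.9 Ω.
Step 4 — Series with input arm Z1: Z_in = Z1 + (Z3 || Z2) = 1.675 + j89.66 Ω = 89.67∠88.9° Ω.
Step 5 — Source phasor: V = 46.8∠45.0° V = 33.09 + j33.09 V.
Step 6 — Current: I = V / Z = 0.3759 - j0.3621 A = 0.5219∠-43.9° A.
Step 7 — Complex power: S = V·I* = 0.4564 + j24.42 VA.
Step 8 — Real power: P = Re(S) = 0.4564 W.
Step 9 — Reactive power: Q = Im(S) = 24.42 VAR.
Step 10 — Apparent power: |S| = 24.43 VA.
Step 11 — Power factor: PF = P/|S| = 0.01868 (lagging).

(a) P = 0.4564 W  (b) Q = 24.42 VAR  (c) S = 24.43 VA  (d) PF = 0.01868 (lagging)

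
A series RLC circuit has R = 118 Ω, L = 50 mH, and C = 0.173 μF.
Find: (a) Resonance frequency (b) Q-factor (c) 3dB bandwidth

Step 1 — Resonance: ω₀ = 1/√(LC) = 1/√(0.05·1.73e-07) = 1.075e+04 rad/s.
Step 2 — f₀ = ω₀/(2π) = 1711 Hz.
Step 3 — Series Q: Q = ω₀L/R = 1.075e+04·0.05/118 = 4.556.
Step 4 — Bandwidth: Δω = ω₀/Q = 2360 rad/s; BW = Δω/(2π) = 375.6 Hz.

(a) f₀ = 1711 Hz  (b) Q = 4.556  (c) BW = 375.6 Hz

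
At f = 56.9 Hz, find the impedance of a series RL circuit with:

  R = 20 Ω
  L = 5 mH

Step 1 — Angular frequency: ω = 2π·f = 2π·56.9 = 357.5 rad/s.
Step 2 — Component impedances:
  R: Z = R = 20 Ω
  L: Z = jωL = j·357.5·0.005 = 0 + j1.788 Ω
Step 3 — Series combination: Z_total = R + L = 20 + j1.788 Ω = 20.08∠5.1° Ω.

Z = 20 + j1.788 Ω = 20.08∠5.1° Ω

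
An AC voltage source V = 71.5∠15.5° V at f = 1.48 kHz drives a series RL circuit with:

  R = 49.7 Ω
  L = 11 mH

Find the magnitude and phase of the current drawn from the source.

Step 1 — Angular frequency: ω = 2π·f = 2π·1480 = 9299 rad/s.
Step 2 — Component impedances:
  R: Z = R = 49.7 Ω
  L: Z = jωL = j·9299·0.011 = 0 + j102.3 Ω
Step 3 — Series combination: Z_total = R + L = 49.7 + j102.3 Ω = 113.7∠64.1° Ω.
Step 4 — Source phasor: V = 71.5∠15.5° V = 68.9 + j19.11 V.
Step 5 — Ohm's law: I = V / Z_total = (68.9 + j19.11) / (49.7 + j102.3) = 0.4159 - j0.4715 A.
Step 6 — Convert to polar: |I| = 0.6287 A, ∠I = -48.6°.

I = 0.6287∠-48.6° A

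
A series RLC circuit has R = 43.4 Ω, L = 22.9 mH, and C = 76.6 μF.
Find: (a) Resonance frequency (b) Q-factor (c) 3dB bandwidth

Step 1 — Resonance: ω₀ = 1/√(LC) = 1/√(0.0229·7.66e-05) = 755 rad/s.
Step 2 — f₀ = ω₀/(2π) = 120.2 Hz.
Step 3 — Series Q: Q = ω₀L/R = 755·0.0229/43.4 = 0.3984.
Step 4 — Bandwidth: Δω = ω₀/Q = 1895 rad/s; BW = Δω/(2π) = 301.6 Hz.

(a) f₀ = 120.2 Hz  (b) Q = 0.3984  (c) BW = 301.6 Hz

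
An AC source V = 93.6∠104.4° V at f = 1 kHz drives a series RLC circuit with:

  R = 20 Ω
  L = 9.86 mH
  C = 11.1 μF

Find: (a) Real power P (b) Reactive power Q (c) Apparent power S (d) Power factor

Step 1 — Angular frequency: ω = 2π·f = 2π·1000 = 6283 rad/s.
Step 2 — Component impedances:
  R: Z = R = 20 Ω
  L: Z = jωL = j·6283·0.00986 = 0 + j61.95 Ω
  C: Z = 1/(jωC) = -j/(ω·C) = 0 - j14.34 Ω
Step 3 — Series combination: Z_total = R + L + C = 20 + j47.61 Ω = 51.64∠67.2° Ω.
Step 4 — Source phasor: V = 93.6∠104.4° V = -23.28 + j90.66 V.
Step 5 — Current: I = V / Z = 1.444 + j1.095 A = 1.812∠37.2° A.
Step 6 — Complex power: S = V·I* = 65.7 + j156.4 VA.
Step 7 — Real power: P = Re(S) = 65.7 W.
Step 8 — Reactive power: Q = Im(S) = 156.4 VAR.
Step 9 — Apparent power: |S| = 169.6 VA.
Step 10 — Power factor: PF = P/|S| = 0.3873 (lagging).

(a) P = 65.7 W  (b) Q = 156.4 VAR  (c) S = 169.6 VA  (d) PF = 0.3873 (lagging)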